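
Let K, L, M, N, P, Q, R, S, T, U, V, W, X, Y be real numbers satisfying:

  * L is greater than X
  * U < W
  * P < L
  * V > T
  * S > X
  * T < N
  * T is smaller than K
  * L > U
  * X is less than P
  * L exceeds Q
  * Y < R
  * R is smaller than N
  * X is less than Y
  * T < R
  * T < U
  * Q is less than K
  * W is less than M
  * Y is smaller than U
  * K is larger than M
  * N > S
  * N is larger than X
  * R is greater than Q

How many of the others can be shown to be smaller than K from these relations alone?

Directly below K: T, Q, M.
One step further: W (4 so far).
One step further: U (5 so far).
One step further: Y (6 so far).
One step further: X (7 so far).
Nothing else is reachable below K; 7 in all.

7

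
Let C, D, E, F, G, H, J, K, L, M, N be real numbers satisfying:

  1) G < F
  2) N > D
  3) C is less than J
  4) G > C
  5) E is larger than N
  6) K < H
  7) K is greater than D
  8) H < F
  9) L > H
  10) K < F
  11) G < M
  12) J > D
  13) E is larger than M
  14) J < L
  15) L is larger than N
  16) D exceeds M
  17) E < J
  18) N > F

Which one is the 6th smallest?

H

Chaining the given pairs: C < G < M < D < K < H < F < N < E < J < L.
The 6th smallest is H.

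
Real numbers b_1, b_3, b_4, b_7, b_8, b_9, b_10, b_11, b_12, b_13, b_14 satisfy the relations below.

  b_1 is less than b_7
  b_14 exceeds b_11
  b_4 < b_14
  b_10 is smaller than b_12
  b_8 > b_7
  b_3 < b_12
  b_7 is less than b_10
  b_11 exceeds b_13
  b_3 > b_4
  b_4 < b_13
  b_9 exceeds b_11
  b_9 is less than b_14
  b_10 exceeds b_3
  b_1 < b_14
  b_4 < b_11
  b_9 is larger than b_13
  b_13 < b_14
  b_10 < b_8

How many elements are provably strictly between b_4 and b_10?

1

Chaining upward from b_4 reaches: b_13, b_11, b_3, b_9, b_14, b_8, b_12.
Chaining downward from b_10 reaches: b_1, b_3, b_7.
Strictly between b_4 and b_10 are those in both lists: b_3 — 1 element.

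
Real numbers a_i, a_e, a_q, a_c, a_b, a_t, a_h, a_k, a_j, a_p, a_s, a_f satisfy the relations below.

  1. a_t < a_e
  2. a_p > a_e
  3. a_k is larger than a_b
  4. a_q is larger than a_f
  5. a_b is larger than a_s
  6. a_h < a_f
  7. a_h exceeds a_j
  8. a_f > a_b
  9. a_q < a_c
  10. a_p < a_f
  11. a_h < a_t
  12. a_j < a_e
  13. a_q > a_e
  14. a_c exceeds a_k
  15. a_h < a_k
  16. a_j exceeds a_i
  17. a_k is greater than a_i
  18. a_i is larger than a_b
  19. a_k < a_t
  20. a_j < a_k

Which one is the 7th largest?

Chaining the given pairs: a_s < a_b < a_i < a_j < a_h < a_k < a_t < a_e < a_p < a_f < a_q < a_c.
Counting 7 from the largest end gives a_k.

a_k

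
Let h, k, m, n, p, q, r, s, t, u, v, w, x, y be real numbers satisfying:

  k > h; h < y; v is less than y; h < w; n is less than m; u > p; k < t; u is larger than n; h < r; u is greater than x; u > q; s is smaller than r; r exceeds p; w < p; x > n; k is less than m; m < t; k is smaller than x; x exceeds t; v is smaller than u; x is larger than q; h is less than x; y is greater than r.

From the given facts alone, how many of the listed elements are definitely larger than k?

4

Directly above k: m, t, x.
One step further: u (4 so far).
Nothing else is reachable above k; 4 in all.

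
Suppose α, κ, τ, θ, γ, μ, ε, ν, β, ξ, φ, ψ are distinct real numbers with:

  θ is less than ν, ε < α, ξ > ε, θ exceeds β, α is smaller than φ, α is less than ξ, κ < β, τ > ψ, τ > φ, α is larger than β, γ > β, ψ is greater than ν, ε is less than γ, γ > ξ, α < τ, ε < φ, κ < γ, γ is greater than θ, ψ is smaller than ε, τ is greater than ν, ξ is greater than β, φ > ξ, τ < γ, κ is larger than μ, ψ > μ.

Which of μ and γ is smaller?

Link the given pairs in sequence: μ < κ; κ < β; β < θ; θ < ν; ν < ψ; ψ < ε; ε < α; α < ξ; ξ < φ; φ < τ; τ < γ.
Together: μ < κ < β < θ < ν < ψ < ε < α < ξ < φ < τ < γ.
So μ < γ; μ is the smaller of the two.

μ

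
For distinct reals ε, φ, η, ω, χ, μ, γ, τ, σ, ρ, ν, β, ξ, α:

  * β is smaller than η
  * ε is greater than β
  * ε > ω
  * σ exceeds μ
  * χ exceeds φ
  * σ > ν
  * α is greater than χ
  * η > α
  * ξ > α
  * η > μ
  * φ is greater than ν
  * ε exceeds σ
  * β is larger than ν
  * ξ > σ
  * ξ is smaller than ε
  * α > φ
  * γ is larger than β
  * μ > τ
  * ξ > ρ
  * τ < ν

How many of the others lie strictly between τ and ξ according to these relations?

Chaining upward from τ reaches: ν, β, φ, μ, σ, χ, γ, α, η, ε.
Chaining downward from ξ reaches: ν, φ, μ, σ, ρ, χ, α.
Strictly between τ and ξ are those in both lists: ν, φ, μ, σ, χ, α — 6 elements.

6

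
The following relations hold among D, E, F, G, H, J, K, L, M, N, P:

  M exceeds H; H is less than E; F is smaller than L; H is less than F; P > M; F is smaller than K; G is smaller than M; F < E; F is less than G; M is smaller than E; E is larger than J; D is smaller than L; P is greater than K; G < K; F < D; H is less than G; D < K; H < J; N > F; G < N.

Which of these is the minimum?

H

Chaining upward from H: directly above it, F, G, J, M, E; then D, K, N, P, L.
That covers every other element, and nothing is given below H, so H is the minimum.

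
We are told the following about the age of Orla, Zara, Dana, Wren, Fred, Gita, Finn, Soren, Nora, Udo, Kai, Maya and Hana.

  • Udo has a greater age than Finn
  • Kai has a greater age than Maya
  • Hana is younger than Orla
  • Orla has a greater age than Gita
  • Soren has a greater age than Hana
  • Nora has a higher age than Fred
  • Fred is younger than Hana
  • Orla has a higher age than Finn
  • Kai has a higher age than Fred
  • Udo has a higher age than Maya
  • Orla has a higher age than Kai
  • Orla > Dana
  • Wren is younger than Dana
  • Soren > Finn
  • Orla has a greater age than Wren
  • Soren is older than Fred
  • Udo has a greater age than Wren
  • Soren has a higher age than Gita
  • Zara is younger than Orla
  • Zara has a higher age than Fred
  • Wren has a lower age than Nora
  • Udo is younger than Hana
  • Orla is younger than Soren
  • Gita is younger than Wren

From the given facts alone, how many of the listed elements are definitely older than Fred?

Directly above Fred: Zara, Kai, Hana, Nora, Soren.
One step further: Orla (6 so far).
Nothing else is reachable above Fred; 6 in all.

6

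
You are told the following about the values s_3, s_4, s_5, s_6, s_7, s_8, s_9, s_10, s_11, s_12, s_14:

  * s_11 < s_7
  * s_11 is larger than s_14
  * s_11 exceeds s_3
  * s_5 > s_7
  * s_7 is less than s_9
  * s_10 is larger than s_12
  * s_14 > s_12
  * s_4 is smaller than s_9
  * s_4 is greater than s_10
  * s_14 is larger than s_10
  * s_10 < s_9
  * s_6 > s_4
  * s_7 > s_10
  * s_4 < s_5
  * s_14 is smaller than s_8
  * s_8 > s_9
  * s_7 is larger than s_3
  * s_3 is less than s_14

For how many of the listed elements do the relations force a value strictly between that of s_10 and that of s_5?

4

The relations place s_10 below s_5. An element lies strictly between them when it is forced above s_10 and also forced below s_5.
Above s_10: {s_14, s_11, s_7, s_4, s_9, s_6, s_8}. Below s_5: {s_12, s_3, s_14, s_11, s_7, s_4}.
Intersection: {s_14, s_11, s_7, s_4} — 4.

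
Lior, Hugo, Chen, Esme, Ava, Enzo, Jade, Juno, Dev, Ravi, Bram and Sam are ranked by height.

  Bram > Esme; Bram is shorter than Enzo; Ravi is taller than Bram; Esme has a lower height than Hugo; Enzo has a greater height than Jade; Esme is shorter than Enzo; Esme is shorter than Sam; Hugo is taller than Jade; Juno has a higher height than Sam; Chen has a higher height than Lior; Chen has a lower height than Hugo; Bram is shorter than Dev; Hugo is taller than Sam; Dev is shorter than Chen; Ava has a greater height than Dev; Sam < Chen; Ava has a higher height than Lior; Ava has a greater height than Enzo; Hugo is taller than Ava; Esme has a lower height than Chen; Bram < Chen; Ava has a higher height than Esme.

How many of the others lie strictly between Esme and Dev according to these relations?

1

Chaining upward from Esme reaches: Sam, Bram, Enzo, Juno, Ravi, Chen, Ava, Hugo.
Chaining downward from Dev reaches: Bram.
Strictly between Esme and Dev are those in both lists: Bram — 1 element.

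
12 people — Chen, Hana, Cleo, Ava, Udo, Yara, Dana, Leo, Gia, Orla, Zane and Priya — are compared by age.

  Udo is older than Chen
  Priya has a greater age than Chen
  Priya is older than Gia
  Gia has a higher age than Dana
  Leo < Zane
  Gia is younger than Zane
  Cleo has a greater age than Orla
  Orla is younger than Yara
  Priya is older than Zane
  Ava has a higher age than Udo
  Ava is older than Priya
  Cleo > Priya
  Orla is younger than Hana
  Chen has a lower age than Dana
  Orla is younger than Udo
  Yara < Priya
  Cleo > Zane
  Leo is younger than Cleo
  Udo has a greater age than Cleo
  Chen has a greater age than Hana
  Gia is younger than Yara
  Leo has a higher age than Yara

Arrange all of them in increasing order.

Each adjacent pair is fixed by a given relation: Orla < Hana; Hana < Chen; Chen < Dana; Dana < Gia; Gia < Yara; Yara < Leo; Leo < Zane; Zane < Priya; Priya < Cleo; Cleo < Udo; Udo < Ava. Chaining them end to end gives the full order.

Orla < Hana < Chen < Dana < Gia < Yara < Leo < Zane < Priya < Cleo < Udo < Ava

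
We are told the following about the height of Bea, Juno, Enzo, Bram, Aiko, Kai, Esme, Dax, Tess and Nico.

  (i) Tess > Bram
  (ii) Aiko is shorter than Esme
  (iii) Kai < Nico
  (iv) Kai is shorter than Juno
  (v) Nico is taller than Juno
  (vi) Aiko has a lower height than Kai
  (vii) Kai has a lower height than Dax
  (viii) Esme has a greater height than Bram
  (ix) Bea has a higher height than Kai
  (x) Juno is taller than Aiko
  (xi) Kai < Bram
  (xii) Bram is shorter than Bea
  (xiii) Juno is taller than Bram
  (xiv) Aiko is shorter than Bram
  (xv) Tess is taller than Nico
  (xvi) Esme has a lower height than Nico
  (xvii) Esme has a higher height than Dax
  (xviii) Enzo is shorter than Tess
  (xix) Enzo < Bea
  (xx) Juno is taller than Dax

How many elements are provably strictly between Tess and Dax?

The relations place Dax below Tess. An element lies strictly between them when it is forced above Dax and also forced below Tess.
Above Dax: {Juno, Esme, Nico}. Below Tess: {Enzo, Aiko, Kai, Bram, Juno, Esme, Nico}.
Intersection: {Juno, Esme, Nico} — 3.

3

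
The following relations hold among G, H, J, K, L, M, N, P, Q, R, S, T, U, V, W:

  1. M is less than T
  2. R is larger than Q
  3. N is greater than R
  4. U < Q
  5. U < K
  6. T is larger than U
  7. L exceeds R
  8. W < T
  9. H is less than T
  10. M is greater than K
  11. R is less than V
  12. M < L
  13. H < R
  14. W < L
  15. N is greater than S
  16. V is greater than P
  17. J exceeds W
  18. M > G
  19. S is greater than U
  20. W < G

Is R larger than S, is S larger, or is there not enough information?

Following every chain through S: above S we get N; below S we get U.
R is not reached, and no chain runs the other way from R to S.
So the given relations leave the order of S and R undetermined.

undetermined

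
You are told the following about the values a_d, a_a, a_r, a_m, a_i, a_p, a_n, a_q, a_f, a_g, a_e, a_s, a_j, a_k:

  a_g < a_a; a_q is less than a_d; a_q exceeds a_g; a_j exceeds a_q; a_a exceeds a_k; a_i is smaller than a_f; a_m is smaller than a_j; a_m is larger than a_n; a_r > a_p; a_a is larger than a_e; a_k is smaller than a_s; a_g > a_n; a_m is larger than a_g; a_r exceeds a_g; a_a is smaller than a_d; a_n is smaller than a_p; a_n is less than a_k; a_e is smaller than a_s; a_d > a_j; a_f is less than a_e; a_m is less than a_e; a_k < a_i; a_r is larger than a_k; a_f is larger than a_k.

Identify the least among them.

a_n

a_k is not least since a_n < a_k; a_g is not least since a_n < a_g; a_q is not least since a_g < a_q; a_m is not least since a_g < a_m; a_i is not least since a_k < a_i; a_f is not least since a_k < a_f; a_e is not least since a_f < a_e; a_a is not least since a_g < a_a; a_p is not least since a_n < a_p; a_s is not least since a_e < a_s; a_r is not least since a_p < a_r; a_j is not least since a_m < a_j; a_d is not least since a_j < a_d.
Only a_n has nothing below it, so a_n is the least.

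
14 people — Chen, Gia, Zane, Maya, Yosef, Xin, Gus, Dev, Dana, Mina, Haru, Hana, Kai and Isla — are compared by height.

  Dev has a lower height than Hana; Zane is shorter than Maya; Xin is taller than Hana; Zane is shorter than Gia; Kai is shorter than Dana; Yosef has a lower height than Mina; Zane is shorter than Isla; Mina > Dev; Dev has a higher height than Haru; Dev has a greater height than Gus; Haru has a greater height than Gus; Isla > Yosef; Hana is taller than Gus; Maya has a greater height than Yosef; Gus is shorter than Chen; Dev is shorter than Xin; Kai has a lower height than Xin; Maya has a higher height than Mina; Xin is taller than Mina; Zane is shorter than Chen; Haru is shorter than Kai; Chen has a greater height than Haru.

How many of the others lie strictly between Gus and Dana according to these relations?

2

Chaining upward from Gus reaches: Haru, Chen, Dev, Kai, Mina, Hana, Maya, Xin.
Chaining downward from Dana reaches: Haru, Kai.
Strictly between Gus and Dana are those in both lists: Haru, Kai — 2 elements.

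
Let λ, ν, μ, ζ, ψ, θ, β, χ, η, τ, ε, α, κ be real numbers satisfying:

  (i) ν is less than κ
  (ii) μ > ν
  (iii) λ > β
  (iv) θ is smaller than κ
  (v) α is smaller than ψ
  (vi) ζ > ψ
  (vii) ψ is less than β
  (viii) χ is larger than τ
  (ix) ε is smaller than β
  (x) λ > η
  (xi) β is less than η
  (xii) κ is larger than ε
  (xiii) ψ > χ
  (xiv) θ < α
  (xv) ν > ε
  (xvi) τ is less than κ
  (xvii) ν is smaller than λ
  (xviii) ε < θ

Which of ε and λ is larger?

Chaining the given relations: ε < θ < α < ψ < β < η < λ.
So ε < λ; λ is the larger of the two.

λ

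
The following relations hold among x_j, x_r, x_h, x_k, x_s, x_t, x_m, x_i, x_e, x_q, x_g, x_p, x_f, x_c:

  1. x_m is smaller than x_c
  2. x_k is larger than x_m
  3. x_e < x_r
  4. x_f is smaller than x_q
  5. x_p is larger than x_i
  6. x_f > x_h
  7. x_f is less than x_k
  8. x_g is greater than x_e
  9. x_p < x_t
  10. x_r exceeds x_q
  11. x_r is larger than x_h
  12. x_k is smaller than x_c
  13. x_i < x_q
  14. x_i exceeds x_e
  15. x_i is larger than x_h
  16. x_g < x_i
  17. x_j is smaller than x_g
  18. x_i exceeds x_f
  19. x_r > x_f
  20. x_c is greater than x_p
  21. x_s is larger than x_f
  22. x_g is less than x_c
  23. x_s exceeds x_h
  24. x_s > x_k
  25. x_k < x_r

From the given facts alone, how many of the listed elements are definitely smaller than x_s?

4

From x_s the given relations immediately reach x_h, x_f, x_k.
From those, x_m — 4 in total.
No other element is forced below x_s by the given relations, so the count is 4.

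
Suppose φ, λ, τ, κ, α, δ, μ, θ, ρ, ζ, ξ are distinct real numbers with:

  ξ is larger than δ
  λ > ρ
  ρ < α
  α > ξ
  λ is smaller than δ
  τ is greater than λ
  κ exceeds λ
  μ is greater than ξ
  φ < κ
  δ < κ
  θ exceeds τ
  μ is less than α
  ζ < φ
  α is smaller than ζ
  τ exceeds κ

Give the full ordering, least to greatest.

ρ < λ < δ < ξ < μ < α < ζ < φ < κ < τ < θ

Each adjacent pair is fixed by a given relation: ρ < λ; λ < δ; δ < ξ; ξ < μ; μ < α; α < ζ; ζ < φ; φ < κ; κ < τ; τ < θ. Chaining them end to end gives the full order.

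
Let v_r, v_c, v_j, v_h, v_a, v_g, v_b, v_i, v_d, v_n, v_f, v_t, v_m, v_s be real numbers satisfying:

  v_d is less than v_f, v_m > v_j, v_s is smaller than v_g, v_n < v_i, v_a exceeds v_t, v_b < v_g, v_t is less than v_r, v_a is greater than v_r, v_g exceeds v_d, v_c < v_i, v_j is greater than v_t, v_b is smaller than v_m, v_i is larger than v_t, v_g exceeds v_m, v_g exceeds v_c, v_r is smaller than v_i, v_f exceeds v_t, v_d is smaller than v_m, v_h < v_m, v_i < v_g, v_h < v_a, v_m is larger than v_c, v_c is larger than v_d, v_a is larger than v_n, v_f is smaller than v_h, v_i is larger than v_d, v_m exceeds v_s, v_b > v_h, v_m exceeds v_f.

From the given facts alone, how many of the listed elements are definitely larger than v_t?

9

The elements the relations force above v_t are v_r, v_f, v_h, v_j, v_i, v_b, v_a, v_m, v_g — no chain reaches any other.
That is 9.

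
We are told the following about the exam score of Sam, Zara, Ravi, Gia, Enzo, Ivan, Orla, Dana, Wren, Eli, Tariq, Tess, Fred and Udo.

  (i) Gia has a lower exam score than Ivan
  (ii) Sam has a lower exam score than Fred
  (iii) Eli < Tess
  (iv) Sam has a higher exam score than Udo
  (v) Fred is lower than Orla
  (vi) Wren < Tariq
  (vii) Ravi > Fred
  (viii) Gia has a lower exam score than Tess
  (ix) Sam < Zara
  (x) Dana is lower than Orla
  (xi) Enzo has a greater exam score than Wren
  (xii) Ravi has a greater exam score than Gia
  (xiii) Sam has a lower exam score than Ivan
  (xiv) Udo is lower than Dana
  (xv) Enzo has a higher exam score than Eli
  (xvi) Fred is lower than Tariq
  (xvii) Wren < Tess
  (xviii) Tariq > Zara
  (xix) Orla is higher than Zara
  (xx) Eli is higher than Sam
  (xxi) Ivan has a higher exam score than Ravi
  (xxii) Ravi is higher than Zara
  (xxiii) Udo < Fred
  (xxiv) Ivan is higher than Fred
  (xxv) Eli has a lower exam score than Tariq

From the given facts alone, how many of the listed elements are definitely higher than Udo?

11

The elements the relations force above Udo are Sam, Zara, Dana, Fred, Eli, Enzo, Tariq, Ravi, Tess, Ivan, Orla — no chain reaches any other.
That is 11.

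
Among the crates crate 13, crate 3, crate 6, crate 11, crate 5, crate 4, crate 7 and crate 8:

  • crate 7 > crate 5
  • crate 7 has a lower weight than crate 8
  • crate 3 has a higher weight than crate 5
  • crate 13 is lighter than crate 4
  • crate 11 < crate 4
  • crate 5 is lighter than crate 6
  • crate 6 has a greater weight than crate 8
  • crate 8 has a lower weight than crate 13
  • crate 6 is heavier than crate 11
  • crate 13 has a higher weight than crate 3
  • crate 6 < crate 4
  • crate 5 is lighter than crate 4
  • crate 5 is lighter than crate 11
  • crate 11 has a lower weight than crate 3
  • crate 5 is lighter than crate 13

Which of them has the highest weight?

crate 5 is not greatest since crate 5 < crate 11; crate 11 is not greatest since crate 11 < crate 4; crate 7 is not greatest since crate 7 < crate 8; crate 3 is not greatest since crate 3 < crate 13; crate 8 is not greatest since crate 8 < crate 6; crate 13 is not greatest since crate 13 < crate 4; crate 6 is not greatest since crate 6 < crate 4.
Only crate 4 has nothing above it, so crate 4 is the highest weight.

crate 4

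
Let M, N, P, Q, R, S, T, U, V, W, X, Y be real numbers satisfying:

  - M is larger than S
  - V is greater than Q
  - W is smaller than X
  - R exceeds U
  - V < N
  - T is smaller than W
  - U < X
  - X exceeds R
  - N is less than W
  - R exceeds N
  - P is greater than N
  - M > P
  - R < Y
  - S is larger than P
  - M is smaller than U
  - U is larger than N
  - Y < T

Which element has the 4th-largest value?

Y

Chaining the given pairs: Q < V < N < P < S < M < U < R < Y < T < W < X.
The 4th largest is Y.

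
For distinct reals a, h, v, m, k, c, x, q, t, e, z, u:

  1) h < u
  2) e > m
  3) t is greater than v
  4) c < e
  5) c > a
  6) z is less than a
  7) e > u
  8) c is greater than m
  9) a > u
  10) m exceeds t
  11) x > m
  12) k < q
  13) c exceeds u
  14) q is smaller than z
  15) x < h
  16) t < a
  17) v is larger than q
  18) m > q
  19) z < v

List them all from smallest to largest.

Each adjacent pair is fixed by a given relation: k < q; q < z; z < v; v < t; t < m; m < x; x < h; h < u; u < a; a < c; c < e. Chaining them end to end gives the full order.

k < q < z < v < t < m < x < h < u < a < c < e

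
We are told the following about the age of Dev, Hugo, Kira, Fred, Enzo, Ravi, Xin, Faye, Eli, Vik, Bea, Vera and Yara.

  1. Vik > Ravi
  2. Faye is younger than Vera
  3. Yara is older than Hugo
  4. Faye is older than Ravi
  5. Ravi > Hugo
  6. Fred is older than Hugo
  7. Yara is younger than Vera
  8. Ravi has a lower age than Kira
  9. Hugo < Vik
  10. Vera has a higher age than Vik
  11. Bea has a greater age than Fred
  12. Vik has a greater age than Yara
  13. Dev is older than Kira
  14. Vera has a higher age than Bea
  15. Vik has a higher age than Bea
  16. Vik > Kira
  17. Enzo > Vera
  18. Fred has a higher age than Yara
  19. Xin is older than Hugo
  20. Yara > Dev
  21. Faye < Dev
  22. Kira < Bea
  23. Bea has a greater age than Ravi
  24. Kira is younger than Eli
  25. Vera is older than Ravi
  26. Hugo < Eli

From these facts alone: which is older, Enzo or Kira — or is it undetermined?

Kira < Dev and Dev < Yara give Kira < Yara.
With Yara < Fred: Kira < Dev < Yara < Fred.
With Fred < Bea: Kira < Dev < Yara < Fred < Bea.
With Bea < Vik: Kira < Dev < Yara < Fred < Bea < Vik.
Then Vik < Vera extends the chain to Vera.
Then Vera < Enzo extends the chain to Enzo.
So Enzo is older.

Enzo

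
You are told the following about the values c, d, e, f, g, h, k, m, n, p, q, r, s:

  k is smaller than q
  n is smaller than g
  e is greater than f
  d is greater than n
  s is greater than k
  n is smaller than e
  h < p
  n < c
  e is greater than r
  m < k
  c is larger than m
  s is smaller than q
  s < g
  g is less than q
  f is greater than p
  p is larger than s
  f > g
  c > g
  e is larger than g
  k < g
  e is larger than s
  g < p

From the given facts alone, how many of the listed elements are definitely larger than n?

7

From n the given relations immediately reach g, e, c, d.
From those, q, p, f — 7 in total.
No other element is forced above n by the given relations, so the count is 7.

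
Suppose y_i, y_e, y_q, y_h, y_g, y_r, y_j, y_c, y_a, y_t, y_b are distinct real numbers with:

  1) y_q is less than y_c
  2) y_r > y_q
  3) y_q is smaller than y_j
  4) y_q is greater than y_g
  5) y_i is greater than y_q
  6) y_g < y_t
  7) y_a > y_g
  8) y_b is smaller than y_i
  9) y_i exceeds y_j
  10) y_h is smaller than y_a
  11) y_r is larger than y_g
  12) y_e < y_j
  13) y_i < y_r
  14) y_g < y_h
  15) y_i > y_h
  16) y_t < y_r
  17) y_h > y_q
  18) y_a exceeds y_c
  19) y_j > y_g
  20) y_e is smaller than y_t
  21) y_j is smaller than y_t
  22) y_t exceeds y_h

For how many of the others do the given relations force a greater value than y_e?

4

The elements the relations force above y_e are y_j, y_t, y_i, y_r — no chain reaches any other.
That is 4.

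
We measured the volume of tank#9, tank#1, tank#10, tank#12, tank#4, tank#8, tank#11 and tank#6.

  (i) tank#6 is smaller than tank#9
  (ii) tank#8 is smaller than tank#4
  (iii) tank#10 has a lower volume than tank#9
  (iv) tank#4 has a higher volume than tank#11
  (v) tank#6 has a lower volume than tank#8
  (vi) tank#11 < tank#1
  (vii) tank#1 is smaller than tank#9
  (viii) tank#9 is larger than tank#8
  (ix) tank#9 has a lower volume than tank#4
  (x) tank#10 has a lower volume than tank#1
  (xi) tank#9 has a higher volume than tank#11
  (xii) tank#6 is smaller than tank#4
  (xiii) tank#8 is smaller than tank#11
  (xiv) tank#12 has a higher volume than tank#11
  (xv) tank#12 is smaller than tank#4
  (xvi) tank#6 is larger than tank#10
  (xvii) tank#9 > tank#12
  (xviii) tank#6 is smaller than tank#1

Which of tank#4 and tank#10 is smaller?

tank#10 < tank#6 and tank#6 < tank#8 give tank#10 < tank#8.
Then tank#8 < tank#11 extends the chain to tank#11.
Then tank#11 < tank#12 extends the chain to tank#12.
Then tank#12 < tank#9 extends the chain to tank#9.
With tank#9 < tank#4: tank#10 < tank#6 < tank#8 < tank#11 < tank#12 < tank#9 < tank#4.
So tank#10 < tank#4; tank#10 is the smaller of the two.

tank#10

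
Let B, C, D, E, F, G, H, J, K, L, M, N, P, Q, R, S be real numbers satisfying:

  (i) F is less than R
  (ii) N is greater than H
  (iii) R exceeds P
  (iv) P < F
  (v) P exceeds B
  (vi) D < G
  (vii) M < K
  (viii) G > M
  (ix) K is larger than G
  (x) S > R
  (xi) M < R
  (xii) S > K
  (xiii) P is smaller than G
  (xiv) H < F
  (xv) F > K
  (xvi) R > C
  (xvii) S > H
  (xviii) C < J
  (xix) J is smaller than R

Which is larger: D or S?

D < G < K < F < R < S, by transitivity through G, K, F, R.
So D < S; S is the larger of the two.

S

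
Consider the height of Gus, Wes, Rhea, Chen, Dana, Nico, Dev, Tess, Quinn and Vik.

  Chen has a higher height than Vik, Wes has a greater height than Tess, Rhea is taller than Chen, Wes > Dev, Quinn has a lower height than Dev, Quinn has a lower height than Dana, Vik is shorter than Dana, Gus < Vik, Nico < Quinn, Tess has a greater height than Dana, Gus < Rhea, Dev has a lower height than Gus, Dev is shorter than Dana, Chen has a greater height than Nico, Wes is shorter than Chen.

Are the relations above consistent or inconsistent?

The single ordering Nico < Quinn < Dev < Gus < Vik < Dana < Tess < Wes < Chen < Rhea satisfies every listed relation, so no contradiction arises.

consistent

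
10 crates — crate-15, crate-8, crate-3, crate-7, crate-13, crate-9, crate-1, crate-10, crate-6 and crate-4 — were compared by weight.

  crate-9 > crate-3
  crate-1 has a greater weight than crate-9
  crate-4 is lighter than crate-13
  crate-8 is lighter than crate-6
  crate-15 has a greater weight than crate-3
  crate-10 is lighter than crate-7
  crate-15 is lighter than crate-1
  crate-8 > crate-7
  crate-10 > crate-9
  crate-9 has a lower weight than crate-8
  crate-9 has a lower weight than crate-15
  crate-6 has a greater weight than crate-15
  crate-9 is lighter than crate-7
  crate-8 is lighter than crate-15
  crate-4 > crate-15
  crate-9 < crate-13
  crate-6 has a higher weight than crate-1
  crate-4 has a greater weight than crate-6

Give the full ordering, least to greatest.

crate-3 < crate-9 < crate-10 < crate-7 < crate-8 < crate-15 < crate-1 < crate-6 < crate-4 < crate-13

Nothing is placed below crate-3, so it is least; from there crate-3 < crate-9; crate-9 < crate-10; crate-10 < crate-7; crate-7 < crate-8; crate-8 < crate-15; crate-15 < crate-1; crate-1 < crate-6; crate-6 < crate-4; crate-4 < crate-13, each given directly.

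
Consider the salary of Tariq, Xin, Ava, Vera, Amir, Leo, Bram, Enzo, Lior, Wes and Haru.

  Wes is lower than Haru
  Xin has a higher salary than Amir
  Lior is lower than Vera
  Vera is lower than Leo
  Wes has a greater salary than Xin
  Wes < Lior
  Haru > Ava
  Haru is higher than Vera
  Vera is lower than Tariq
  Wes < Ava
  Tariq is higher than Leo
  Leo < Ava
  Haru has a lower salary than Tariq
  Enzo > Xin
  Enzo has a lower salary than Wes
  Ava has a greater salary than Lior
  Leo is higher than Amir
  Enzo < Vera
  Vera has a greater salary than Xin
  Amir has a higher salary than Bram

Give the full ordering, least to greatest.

Bram < Amir < Xin < Enzo < Wes < Lior < Vera < Leo < Ava < Haru < Tariq

Nothing is placed below Bram, so it is least; from there Bram < Amir; Amir < Xin; Xin < Enzo; Enzo < Wes; Wes < Lior; Lior < Vera; Vera < Leo; Leo < Ava; Ava < Haru; Haru < Tariq, each given directly.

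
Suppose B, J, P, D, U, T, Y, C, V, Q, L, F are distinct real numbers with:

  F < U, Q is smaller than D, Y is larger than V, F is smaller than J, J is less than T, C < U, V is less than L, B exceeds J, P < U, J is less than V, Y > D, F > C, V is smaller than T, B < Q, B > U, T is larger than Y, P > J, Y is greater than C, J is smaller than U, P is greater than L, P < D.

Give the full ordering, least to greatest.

Nothing is placed below C, so it is least; from there C < F; F < J; J < V; V < L; L < P; P < U; U < B; B < Q; Q < D; D < Y; Y < T, each given directly.

C < F < J < V < L < P < U < B < Q < D < Y < T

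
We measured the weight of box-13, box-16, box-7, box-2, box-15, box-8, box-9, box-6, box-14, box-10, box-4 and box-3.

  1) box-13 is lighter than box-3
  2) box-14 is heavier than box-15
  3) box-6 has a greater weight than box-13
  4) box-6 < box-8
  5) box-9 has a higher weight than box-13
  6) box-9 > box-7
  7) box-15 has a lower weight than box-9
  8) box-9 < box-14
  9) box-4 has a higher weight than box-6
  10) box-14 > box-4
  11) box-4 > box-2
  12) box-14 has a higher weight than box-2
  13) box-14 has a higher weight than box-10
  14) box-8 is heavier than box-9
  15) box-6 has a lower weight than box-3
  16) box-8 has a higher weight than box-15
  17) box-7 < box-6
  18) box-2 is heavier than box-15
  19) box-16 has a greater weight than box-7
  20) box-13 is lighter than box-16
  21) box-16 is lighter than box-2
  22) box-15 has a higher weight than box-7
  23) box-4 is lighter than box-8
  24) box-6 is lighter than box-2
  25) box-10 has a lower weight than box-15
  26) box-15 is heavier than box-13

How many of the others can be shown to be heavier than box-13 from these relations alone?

The elements the relations force above box-13 are box-15, box-16, box-6, box-9, box-2, box-4, box-14, box-3, box-8 — no chain reaches any other.
That is 9.

9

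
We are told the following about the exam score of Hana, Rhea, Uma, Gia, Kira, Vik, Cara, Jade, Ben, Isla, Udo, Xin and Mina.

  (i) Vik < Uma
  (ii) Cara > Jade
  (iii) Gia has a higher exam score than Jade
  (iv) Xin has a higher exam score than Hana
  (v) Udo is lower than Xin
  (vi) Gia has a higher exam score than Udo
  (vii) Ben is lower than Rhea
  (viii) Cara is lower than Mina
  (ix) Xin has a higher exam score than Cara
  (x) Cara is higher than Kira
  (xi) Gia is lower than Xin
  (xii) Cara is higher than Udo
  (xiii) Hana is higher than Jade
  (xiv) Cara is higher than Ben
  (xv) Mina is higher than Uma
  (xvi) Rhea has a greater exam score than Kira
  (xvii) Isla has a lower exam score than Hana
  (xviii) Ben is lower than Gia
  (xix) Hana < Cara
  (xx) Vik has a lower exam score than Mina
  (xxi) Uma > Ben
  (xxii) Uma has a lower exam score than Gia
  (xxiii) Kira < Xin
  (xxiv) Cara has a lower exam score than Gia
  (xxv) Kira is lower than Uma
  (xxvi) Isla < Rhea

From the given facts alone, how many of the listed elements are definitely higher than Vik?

4

Directly above Vik: Uma, Mina.
One step further: Gia (3 so far).
One step further: Xin (4 so far).
Nothing else is reachable above Vik; 4 in all.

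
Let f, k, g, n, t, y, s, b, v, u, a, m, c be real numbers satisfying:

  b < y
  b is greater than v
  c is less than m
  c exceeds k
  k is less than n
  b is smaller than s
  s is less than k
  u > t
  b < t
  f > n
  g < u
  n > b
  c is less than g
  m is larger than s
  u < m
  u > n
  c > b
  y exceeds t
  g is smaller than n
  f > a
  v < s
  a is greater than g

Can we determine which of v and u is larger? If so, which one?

u

v < b < s < k < c < g < n < u, by transitivity through b, s, k, c, g, n.
So u is larger.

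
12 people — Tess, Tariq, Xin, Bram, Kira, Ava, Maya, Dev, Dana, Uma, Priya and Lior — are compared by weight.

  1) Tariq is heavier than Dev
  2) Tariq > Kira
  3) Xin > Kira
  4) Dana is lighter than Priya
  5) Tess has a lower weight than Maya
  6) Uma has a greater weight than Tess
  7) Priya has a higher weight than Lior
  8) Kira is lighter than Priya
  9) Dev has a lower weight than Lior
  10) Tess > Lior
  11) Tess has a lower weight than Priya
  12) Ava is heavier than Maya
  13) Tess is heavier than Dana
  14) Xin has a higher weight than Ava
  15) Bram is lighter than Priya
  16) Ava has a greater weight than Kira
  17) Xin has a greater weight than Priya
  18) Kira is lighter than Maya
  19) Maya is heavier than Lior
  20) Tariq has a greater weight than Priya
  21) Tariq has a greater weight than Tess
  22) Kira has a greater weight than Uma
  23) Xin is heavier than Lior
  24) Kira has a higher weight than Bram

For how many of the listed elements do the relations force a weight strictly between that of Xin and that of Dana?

Chaining upward from Dana reaches: Tess, Uma, Kira, Maya, Ava, Priya, Tariq.
Chaining downward from Xin reaches: Dev, Lior, Bram, Tess, Uma, Kira, Maya, Ava, Priya.
Strictly between Dana and Xin are those in both lists: Tess, Uma, Kira, Maya, Ava, Priya — 6 elements.

6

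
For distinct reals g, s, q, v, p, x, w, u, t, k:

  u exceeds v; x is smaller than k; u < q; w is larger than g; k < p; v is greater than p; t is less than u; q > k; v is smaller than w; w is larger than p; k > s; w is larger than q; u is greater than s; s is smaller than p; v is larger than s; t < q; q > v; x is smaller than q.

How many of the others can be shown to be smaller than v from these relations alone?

4

The elements the relations force below v are x, s, k, p — no chain reaches any other.
That is 4.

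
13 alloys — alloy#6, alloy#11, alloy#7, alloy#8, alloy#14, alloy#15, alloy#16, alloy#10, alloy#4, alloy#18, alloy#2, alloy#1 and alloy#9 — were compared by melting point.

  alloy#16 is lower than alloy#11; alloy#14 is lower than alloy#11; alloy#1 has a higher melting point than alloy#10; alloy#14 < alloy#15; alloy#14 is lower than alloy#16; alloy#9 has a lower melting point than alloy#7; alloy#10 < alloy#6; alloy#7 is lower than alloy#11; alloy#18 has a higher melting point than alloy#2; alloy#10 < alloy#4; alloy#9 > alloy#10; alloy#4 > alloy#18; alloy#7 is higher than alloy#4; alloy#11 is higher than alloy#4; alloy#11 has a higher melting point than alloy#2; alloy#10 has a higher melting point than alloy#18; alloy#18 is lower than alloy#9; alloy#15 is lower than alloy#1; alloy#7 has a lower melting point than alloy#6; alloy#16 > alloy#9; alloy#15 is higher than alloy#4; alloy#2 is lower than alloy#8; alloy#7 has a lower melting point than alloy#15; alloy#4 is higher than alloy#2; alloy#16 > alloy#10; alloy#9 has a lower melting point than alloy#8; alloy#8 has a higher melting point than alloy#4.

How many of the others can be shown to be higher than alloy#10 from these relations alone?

9

From alloy#10 the given relations immediately reach alloy#4, alloy#9, alloy#16, alloy#6, alloy#1.
From those, alloy#8, alloy#7, alloy#15, alloy#11 — 9 in total.
Nothing else is reachable above alloy#10; 9 in all.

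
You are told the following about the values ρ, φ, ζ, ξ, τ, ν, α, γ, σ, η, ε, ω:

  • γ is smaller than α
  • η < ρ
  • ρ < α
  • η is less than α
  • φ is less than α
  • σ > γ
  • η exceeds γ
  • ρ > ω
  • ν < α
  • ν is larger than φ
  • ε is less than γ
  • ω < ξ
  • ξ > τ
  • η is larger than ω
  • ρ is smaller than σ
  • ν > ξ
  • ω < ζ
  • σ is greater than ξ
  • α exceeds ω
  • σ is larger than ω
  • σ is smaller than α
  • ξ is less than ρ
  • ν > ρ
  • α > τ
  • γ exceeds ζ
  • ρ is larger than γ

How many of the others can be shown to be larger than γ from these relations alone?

5

From γ the given relations immediately reach η, ρ, σ, α.
From those, ν — 5 in total.
Nothing else is reachable above γ; 5 in all.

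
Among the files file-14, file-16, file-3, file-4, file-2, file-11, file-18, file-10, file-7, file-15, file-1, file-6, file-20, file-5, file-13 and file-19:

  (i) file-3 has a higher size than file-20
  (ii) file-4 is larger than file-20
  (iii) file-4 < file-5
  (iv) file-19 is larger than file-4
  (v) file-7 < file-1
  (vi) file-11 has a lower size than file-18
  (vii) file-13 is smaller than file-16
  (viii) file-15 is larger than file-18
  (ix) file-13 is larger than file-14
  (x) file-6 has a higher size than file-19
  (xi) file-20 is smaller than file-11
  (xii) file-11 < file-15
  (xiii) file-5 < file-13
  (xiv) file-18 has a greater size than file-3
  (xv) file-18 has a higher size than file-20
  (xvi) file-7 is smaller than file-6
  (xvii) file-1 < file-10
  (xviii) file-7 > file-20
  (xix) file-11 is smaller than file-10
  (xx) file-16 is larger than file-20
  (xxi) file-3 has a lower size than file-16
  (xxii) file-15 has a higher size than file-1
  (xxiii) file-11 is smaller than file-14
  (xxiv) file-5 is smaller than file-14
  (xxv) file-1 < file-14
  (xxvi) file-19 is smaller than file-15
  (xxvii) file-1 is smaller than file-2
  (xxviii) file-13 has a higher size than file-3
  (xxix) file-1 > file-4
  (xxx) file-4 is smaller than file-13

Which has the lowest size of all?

file-20

file-3 is not least since file-20 < file-3; file-7 is not least since file-20 < file-7; file-11 is not least since file-20 < file-11; file-4 is not least since file-20 < file-4; file-18 is not least since file-20 < file-18; file-1 is not least since file-4 < file-1; file-19 is not least since file-4 < file-19; file-5 is not least since file-4 < file-5; file-14 is not least since file-5 < file-14; file-15 is not least since file-11 < file-15; file-13 is not least since file-14 < file-13; file-16 is not least since file-3 < file-16; file-6 is not least since file-19 < file-6; file-10 is not least since file-1 < file-10; file-2 is not least since file-1 < file-2.
Only file-20 has nothing below it, so file-20 is the lowest size.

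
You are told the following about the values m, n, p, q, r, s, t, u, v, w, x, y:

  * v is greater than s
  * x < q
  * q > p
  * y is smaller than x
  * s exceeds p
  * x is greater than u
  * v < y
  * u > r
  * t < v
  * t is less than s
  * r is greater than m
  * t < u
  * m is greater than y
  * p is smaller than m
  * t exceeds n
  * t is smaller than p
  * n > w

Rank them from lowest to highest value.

w < n < t < p < s < v < y < m < r < u < x < q

Each adjacent pair is fixed by a given relation: w < n; n < t; t < p; p < s; s < v; v < y; y < m; m < r; r < u; u < x; x < q. Chaining them end to end gives the full order.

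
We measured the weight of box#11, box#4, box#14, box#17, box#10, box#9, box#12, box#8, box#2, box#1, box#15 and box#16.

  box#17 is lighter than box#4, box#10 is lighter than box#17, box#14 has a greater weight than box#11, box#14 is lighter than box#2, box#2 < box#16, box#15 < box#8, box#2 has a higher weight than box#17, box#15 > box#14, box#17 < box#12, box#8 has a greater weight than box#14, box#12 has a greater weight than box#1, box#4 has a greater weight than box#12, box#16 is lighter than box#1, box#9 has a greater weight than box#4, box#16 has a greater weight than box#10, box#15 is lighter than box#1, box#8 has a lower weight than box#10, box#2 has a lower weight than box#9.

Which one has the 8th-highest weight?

box#10

Chaining the given pairs: box#11 < box#14 < box#15 < box#8 < box#10 < box#17 < box#2 < box#16 < box#1 < box#12 < box#4 < box#9.
The 8th largest is box#10.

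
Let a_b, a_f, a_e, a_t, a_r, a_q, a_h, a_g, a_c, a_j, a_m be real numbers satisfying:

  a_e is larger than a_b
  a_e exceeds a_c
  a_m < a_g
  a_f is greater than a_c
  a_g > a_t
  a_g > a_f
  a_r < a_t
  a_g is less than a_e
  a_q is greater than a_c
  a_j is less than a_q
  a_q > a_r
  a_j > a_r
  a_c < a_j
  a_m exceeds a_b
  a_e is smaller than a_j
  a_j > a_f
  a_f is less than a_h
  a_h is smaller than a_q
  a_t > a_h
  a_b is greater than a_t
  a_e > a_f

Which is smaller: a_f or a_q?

Link the given pairs in sequence: a_f < a_h; a_h < a_t; a_t < a_b; a_b < a_m; a_m < a_g; a_g < a_e; a_e < a_j; a_j < a_q.
Chaining these gives a_f < a_h < a_t < a_b < a_m < a_g < a_e < a_j < a_q.
So a_f < a_q; a_f is the smaller of the two.

a_f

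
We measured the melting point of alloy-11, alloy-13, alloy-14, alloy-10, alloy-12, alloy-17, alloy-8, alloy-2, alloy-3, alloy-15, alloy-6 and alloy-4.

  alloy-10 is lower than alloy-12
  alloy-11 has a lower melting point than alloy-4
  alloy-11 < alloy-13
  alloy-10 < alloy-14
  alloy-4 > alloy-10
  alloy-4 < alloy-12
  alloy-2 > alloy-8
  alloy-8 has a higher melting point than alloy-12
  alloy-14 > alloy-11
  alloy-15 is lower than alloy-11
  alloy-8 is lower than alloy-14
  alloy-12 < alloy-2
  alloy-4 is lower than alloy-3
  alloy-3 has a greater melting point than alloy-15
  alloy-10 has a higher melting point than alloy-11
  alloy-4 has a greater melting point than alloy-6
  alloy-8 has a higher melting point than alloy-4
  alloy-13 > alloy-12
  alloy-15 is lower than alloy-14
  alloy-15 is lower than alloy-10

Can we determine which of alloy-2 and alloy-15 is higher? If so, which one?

alloy-2

Following the relations from alloy-15: alloy-15 < alloy-10 < alloy-4 < alloy-12 < alloy-8 < alloy-2.
So alloy-2 is higher.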